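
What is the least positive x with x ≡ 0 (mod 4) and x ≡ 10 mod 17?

Since 17·1 ≡ 1 (mod 4), take x = 10 + 17·((0−10)·1 mod 4) = 10 + 17·2 = 44.
Check: 44 mod 4 = 0, 44 mod 17 = 10.

44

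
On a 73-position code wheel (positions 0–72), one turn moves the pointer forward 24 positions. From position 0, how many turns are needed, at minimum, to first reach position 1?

24·70 = 1680 = 23·73 + 1, so 24⁻¹ ≡ 70 (mod 73).

70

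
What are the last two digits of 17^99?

53

Successive squares of 17 mod 100: 17^1≡17, 17^2≡89, 17^4≡21, 17^8≡41, 17^16≡81, 17^32≡61, 17^64≡21.
99 = 1 + 2 + 32 + 64, so 17^99 ≡ 17·89·61·21 ≡ 53 (mod 100).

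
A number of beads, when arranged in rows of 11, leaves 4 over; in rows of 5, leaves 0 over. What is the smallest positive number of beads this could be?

x ≡ 0 (mod 5) gives x ∈ {0, 5, 10, 15}.
The first of these with x mod 11 = 4 is 15.

15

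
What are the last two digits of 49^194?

01

Successive squares of 49 mod 100: 49^1≡49, 49^2≡1, 49^4≡1, 49^8≡1, 49^16≡1, 49^32≡1, 49^64≡1, 49^128≡1.
Since 194 = 2 + 64 + 128 in binary, 49^194 ≡ 1·1·1 ≡ 1 (mod 100).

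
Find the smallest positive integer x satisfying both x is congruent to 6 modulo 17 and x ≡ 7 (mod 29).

Since 29·10 ≡ 1 (mod 17), take x = 7 + 29·((6−7)·10 mod 17) = 7 + 29·7 = 210.
Check: 210 mod 17 = 6, 210 mod 29 = 7.

210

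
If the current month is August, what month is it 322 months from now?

322 mod 12 = 10 (since 26·12 = 312).
August + 10 months → June.

June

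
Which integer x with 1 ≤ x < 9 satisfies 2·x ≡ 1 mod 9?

2·5 = 10 = 1·9 + 1, so 2⁻¹ ≡ 5 (mod 9).

5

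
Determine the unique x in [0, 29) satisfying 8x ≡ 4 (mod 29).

15

8⁻¹ ≡ 11 (mod 29) because 8·11 = 88 = 3·29 + 1.
Multiplying both sides by 11: x ≡ 11·4 = 44 ≡ 15 (mod 29).
Check: 8·15 = 120 = 4·29 + 4.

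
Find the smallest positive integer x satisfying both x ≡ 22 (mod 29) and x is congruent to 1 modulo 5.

51

Since 5·6 ≡ 1 (mod 29), take x = 1 + 5·((22−1)·6 mod 29) = 1 + 5·10 = 51.
Check: 51 mod 29 = 22, 51 mod 5 = 1.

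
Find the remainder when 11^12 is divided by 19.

1

Square-and-reduce mod 19: 11^1≡11, 11^2≡7, 11^4≡11, 11^8≡7.
Since 12 = 4 + 8 in binary, 11^12 ≡ 11·7 ≡ 1 (mod 19).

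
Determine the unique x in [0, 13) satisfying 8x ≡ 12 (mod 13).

8

8⁻¹ ≡ 5 (mod 13) because 8·5 = 40 = 3·13 + 1.
So x ≡ 5·12 = 60 ≡ 8 (mod 13).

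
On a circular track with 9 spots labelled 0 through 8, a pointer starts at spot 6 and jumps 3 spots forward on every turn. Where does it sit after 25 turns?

0

25·3 = 75.
Dividing 75 by 9 gives quotient 8 and remainder 3.
(6 + 3) mod 9 = 0.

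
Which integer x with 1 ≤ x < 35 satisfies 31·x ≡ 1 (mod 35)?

35 = 1·31 + 4
31 = 7·4 + 3
4 = 1·3 + 1
3 = 3·1 + 0
Back-substituting gives 31·26 ≡ 1 (mod 35).

26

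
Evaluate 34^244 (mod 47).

Successive squares of 34 mod 47: 34^1≡34, 34^2≡28, 34^4≡32, 34^8≡37, 34^16≡6, 34^32≡36, 34^64≡27, 34^128≡24.
Since 244 = 4 + 16 + 32 + 64 + 128 in binary, 34^244 ≡ 32·6·36·27·24 ≡ 17 (mod 47).

17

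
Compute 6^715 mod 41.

38

By repeated squaring mod 41: 6^1≡6, 6^2≡36, 6^4≡25, 6^8≡10, 6^16≡18, 6^32≡37, 6^64≡16, 6^128≡10, 6^256≡18, 6^512≡37.
Since 715 = 1 + 2 + 8 + 64 + 128 + 512 in binary, 6^715 ≡ 6·36·10·16·10·37 ≡ 38 (mod 41).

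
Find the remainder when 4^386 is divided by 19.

Successive squares of 4 mod 19: 4^1≡4, 4^2≡16, 4^4≡9, 4^8≡5, 4^16≡6, 4^32≡17, 4^64≡4, 4^128≡16, 4^256≡9.
Since 386 = 2 + 128 + 256 in binary, 4^386 ≡ 16·16·9 ≡ 5 (mod 19).

5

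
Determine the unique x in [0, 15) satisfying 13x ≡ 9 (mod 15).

3

13⁻¹ ≡ 7 (mod 15) because 13·7 = 91 = 6·15 + 1.
So x ≡ 7·9 = 63 ≡ 3 (mod 15).
Check: 13·3 = 39 = 2·15 + 9.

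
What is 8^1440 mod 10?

Last digits of 8^n: 8, 4, 2, 6 (period 4).
1440 mod 4 = 0, so the last digit matches 8^4 = 6.

6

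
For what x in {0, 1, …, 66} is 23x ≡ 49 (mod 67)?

40

23⁻¹ ≡ 35 (mod 67) because 23·35 = 805 = 12·67 + 1.
So x ≡ 35·49 = 1715 ≡ 40 (mod 67).
Check: 23·40 = 920 = 13·67 + 49.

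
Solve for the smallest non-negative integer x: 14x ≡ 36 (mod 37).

29

14⁻¹ ≡ 8 (mod 37) because 14·8 = 112 = 3·37 + 1.
So x ≡ 8·36 = 288 ≡ 29 (mod 37).
Check: 14·29 = 406 = 10·37 + 36.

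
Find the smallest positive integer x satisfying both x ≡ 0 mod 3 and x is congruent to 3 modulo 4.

Since 4·1 ≡ 1 (mod 3), take x = 3 + 4·((0−3)·1 mod 3) = 3 + 4·0 = 3.
Check: 3 mod 3 = 0, 3 mod 4 = 3.

3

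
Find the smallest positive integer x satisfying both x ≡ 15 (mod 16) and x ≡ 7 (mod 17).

x ≡ 15 (mod 16) gives x ∈ {15, 31, 47, 63, 79, 95, 111, 127, …}.
The first of these with x mod 17 = 7 is 143.

143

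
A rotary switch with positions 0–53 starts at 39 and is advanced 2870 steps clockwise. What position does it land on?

47

Dividing 2870 by 54 gives quotient 53 and remainder 8.
(39 + 8) mod 54 = 47.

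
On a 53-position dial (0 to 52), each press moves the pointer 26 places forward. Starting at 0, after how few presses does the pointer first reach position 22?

9

The inverse of 26 mod 53 is 51 (since 26·51 = 1326 ≡ 1).
So x ≡ 51·22 = 1122 ≡ 9 (mod 53).
Check: 26·9 = 234 = 4·53 + 22.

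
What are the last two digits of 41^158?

21

By repeated squaring mod 100: 41^1≡41, 41^2≡81, 41^4≡61, 41^8≡21, 41^16≡41, 41^32≡81, 41^64≡61, 41^128≡21.
Since 158 = 2 + 4 + 8 + 16 + 128 in binary, 41^158 ≡ 81·61·21·41·21 ≡ 21 (mod 100).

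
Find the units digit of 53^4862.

9

The units digit of 53^n cycles with period 4: 3, 9, 7, 1, …
4862 leaves remainder 2 on division by 4, so 53^4862 ends in 9.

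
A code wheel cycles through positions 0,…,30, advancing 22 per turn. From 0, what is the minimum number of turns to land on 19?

22⁻¹ ≡ 24 (mod 31) because 22·24 = 528 = 17·31 + 1.
So x ≡ 24·19 = 456 ≡ 22 (mod 31).

22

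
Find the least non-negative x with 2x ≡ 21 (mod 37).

The inverse of 2 mod 37 is 19 (since 2·19 = 38 ≡ 1).
So x ≡ 19·21 = 399 ≡ 29 (mod 37).
Check: 2·29 = 58 = 1·37 + 21.

29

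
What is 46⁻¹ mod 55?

46·6 = 276 = 5·55 + 1, so 46⁻¹ ≡ 6 (mod 55).

6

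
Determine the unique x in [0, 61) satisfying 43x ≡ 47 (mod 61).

55

The inverse of 43 mod 61 is 44 (since 43·44 = 1892 ≡ 1).
So x ≡ 44·47 = 2068 ≡ 55 (mod 61).
Check: 43·55 = 2365 = 38·61 + 47.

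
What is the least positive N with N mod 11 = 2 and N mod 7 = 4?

46

x ≡ 4 (mod 7) gives x ∈ {4, 11, 18, 25, 32, 39, 46}.
The first of these with x mod 11 = 2 is 46.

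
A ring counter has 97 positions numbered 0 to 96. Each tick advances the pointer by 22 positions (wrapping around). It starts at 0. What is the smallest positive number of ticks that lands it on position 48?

The inverse of 22 mod 97 is 75 (since 22·75 = 1650 ≡ 1).
Multiplying both sides by 75: x ≡ 75·48 = 3600 ≡ 11 (mod 97).

11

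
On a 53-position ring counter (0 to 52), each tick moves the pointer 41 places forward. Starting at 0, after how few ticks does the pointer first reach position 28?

The inverse of 41 mod 53 is 22 (since 41·22 = 902 ≡ 1).
Multiplying both sides by 22: x ≡ 22·28 = 616 ≡ 33 (mod 53).

33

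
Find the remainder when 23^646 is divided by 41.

18

Square-and-reduce mod 41: 23^1≡23, 23^2≡37, 23^4≡16, 23^8≡10, 23^16≡18, 23^32≡37, 23^64≡16, 23^128≡10, 23^256≡18, 23^512≡37.
646 = 2 + 4 + 128 + 512, so 23^646 ≡ 37·16·10·37 ≡ 18 (mod 41).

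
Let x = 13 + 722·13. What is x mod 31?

722·13 = 9386.
9386 = 302·31 + 24, so 9386 mod 31 = 24.
(13 + 24) mod 31 = 6.

6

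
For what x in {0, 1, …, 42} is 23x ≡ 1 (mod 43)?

15

23⁻¹ ≡ 15 (mod 43) because 23·15 = 345 = 8·43 + 1.
Multiplying both sides by 15: x ≡ 15·1 = 15 ≡ 15 (mod 43).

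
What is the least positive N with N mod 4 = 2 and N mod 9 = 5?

14

x ≡ 2 (mod 4) gives x ∈ {2, 6, 10, 14}.
The first of these with x mod 9 = 5 is 14.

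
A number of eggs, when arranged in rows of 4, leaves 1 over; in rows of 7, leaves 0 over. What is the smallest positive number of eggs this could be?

Since 7·3 ≡ 1 (mod 4), take x = 0 + 7·((1−0)·3 mod 4) = 0 + 7·3 = 21.
Check: 21 mod 4 = 1, 21 mod 7 = 0.

21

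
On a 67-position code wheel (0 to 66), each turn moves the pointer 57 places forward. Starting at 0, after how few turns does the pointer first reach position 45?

57⁻¹ ≡ 20 (mod 67) because 57·20 = 1140 = 17·67 + 1.
Multiplying both sides by 20: x ≡ 20·45 = 900 ≡ 29 (mod 67).

29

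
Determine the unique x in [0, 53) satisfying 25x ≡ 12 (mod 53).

25⁻¹ ≡ 17 (mod 53) because 25·17 = 425 = 8·53 + 1.
Multiplying both sides by 17: x ≡ 17·12 = 204 ≡ 45 (mod 53).

45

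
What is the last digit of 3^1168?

Last digits of 3^n: 3, 9, 7, 1 (period 4).
1168 mod 4 = 0, so the last digit matches 3^4 = 1.

1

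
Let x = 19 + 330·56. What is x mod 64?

3

330·56 = 18480.
18480 mod 64 = 48 (since 288·64 = 18432).
(19 + 48) mod 64 = 3.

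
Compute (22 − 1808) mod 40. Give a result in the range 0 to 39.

1808 = 45·40 + 8, so 1808 mod 40 = 8.
(22 − 8) mod 40 = 14.

14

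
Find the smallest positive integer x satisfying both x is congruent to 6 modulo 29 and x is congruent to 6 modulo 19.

Since 19·26 ≡ 1 (mod 29), take x = 6 + 19·((6−6)·26 mod 29) = 6 + 19·0 = 6.
Check: 6 mod 29 = 6, 6 mod 19 = 6.

6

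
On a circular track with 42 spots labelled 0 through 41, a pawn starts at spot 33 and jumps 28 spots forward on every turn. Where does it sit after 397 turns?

397·28 = 11116.
Dividing 11116 by 42 gives quotient 264 and remainder 28.
(33 + 28) mod 42 = 19.

19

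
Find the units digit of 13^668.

The units digit of 13^n cycles with period 4: 3, 9, 7, 1, …
668 mod 4 = 0, so the last digit matches 3^4 = 1.

1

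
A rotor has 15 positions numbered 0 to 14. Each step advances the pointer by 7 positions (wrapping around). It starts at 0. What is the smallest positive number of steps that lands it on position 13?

The inverse of 7 mod 15 is 13 (since 7·13 = 91 ≡ 1).
Multiplying both sides by 13: x ≡ 13·13 = 169 ≡ 4 (mod 15).

4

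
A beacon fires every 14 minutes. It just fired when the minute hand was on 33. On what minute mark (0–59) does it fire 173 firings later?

55

173·14 = 2422.
2422 = 40·60 + 22, so 2422 mod 60 = 22.
(33 + 22) mod 60 = 55.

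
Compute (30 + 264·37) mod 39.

9

264·37 = 9768.
9768 − 250·39 = 18, so 9768 ≡ 18 (mod 39).
(30 + 18) mod 39 = 9.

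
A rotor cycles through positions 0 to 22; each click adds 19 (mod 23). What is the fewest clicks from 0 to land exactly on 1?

23 = 1·19 + 4
19 = 4·4 + 3
4 = 1·3 + 1
3 = 3·1 + 0
Back-substituting gives 19·17 ≡ 1 (mod 23).

17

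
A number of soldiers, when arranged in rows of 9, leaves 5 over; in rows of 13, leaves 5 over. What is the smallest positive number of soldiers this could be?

x ≡ 5 (mod 9) gives x ∈ {5}.
The first of these with x mod 13 = 5 is 5.

5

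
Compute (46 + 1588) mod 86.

1588 mod 86 = 40 (since 18·86 = 1548).
(46 + 40) mod 86 = 0.

0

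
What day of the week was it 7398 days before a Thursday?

7398 = 1056·7 + 6, so 7398 mod 7 = 6.
Thursday − 6 days → Friday.

Friday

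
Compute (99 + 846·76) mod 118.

846·76 = 64296.
64296 = 544·118 + 104, so 64296 mod 118 = 104.
(99 + 104) mod 118 = 85.

85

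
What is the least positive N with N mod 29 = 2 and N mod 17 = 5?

379

Since 17·12 ≡ 1 (mod 29), take x = 5 + 17·((2−5)·12 mod 29) = 5 + 17·22 = 379.
Check: 379 mod 29 = 2, 379 mod 17 = 5.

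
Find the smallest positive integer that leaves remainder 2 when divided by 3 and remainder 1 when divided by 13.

x ≡ 2 (mod 3) gives x ∈ {2, 5, 8, 11, 14}.
The first of these with x mod 13 = 1 is 14.

14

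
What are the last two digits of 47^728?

61

By repeated squaring mod 100: 47^1≡47, 47^2≡9, 47^4≡81, 47^8≡61, 47^16≡21, 47^32≡41, 47^64≡81, 47^128≡61, 47^256≡21, 47^512≡41.
728 = 8 + 16 + 64 + 128 + 512, so 47^728 ≡ 61·21·81·61·41 ≡ 61 (mod 100).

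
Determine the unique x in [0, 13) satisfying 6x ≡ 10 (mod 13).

6⁻¹ ≡ 11 (mod 13) because 6·11 = 66 = 5·13 + 1.
Multiplying both sides by 11: x ≡ 11·10 = 110 ≡ 6 (mod 13).
Check: 6·6 = 36 = 2·13 + 10.

6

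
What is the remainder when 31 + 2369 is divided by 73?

64

2369 = 32·73 + 33, so 2369 mod 73 = 33.
(31 + 33) mod 73 = 64.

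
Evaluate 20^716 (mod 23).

Square-and-reduce mod 23: 20^1≡20, 20^2≡9, 20^4≡12, 20^8≡6, 20^16≡13, 20^32≡8, 20^64≡18, 20^128≡2, 20^256≡4, 20^512≡16.
Since 716 = 4 + 8 + 64 + 128 + 512 in binary, 20^716 ≡ 12·6·18·2·16 ≡ 3 (mod 23).

3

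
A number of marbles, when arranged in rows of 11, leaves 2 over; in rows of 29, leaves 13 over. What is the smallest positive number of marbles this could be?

Since 29·8 ≡ 1 (mod 11), take x = 13 + 29·((2−13)·8 mod 11) = 13 + 29·0 = 13.
Check: 13 mod 11 = 2, 13 mod 29 = 13.

13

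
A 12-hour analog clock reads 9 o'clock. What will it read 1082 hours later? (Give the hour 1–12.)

1082 − 90·12 = 2, so 1082 ≡ 2 (mod 12).
9 + 2 → 11 on a 12-hour dial.

11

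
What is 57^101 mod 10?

Powers of 7 mod 10 repeat with period 4: 7, 9, 3, 1.
101 leaves remainder 1 on division by 4, so 57^101 ends in 7.

7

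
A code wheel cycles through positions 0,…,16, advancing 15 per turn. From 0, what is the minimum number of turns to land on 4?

15⁻¹ ≡ 8 (mod 17) because 15·8 = 120 = 7·17 + 1.
So x ≡ 8·4 = 32 ≡ 15 (mod 17).
Check: 15·15 = 225 = 13·17 + 4.

15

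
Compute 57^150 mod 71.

1

Successive squares of 57 mod 71: 57^1≡57, 57^2≡54, 57^4≡5, 57^8≡25, 57^16≡57, 57^32≡54, 57^64≡5, 57^128≡25.
150 = 2 + 4 + 16 + 128, so 57^150 ≡ 54·5·57·25 ≡ 1 (mod 71).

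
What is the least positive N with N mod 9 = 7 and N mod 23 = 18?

133

x ≡ 7 (mod 9) gives x ∈ {7, 16, 25, 34, 43, 52, 61, 70, …}.
The first of these with x mod 23 = 18 is 133.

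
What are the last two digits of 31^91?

Square-and-reduce mod 100: 31^1≡31, 31^2≡61, 31^4≡21, 31^8≡41, 31^16≡81, 31^32≡61, 31^64≡21.
Since 91 = 1 + 2 + 8 + 16 + 64 in binary, 31^91 ≡ 31·61·41·81·21 ≡ 31 (mod 100).

31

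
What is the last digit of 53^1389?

Last digits of 3^n: 3, 9, 7, 1 (period 4).
1389 mod 4 = 1, so the last digit matches 3^1 = 3.

3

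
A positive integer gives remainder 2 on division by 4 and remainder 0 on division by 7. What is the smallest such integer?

x ≡ 2 (mod 4) gives x ∈ {2, 6, 10, 14}.
The first of these with x mod 7 = 0 is 14.

14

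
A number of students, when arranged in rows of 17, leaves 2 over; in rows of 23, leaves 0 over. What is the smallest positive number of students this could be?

138

Since 23·3 ≡ 1 (mod 17), take x = 0 + 23·((2−0)·3 mod 17) = 0 + 23·6 = 138.
Check: 138 mod 17 = 2, 138 mod 23 = 0.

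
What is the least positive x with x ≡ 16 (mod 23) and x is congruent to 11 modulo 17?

Since 17·19 ≡ 1 (mod 23), take x = 11 + 17·((16−11)·19 mod 23) = 11 + 17·3 = 62.
Check: 62 mod 23 = 16, 62 mod 17 = 11.

62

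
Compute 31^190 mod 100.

Square-and-reduce mod 100: 31^1≡31, 31^2≡61, 31^4≡21, 31^8≡41, 31^16≡81, 31^32≡61, 31^64≡21, 31^128≡41.
190 = 2 + 4 + 8 + 16 + 32 + 128, so 31^190 ≡ 61·21·41·81·61·41 ≡ 1 (mod 100).

1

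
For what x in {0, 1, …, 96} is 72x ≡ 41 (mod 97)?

72⁻¹ ≡ 31 (mod 97) because 72·31 = 2232 = 23·97 + 1.
Multiplying both sides by 31: x ≡ 31·41 = 1271 ≡ 10 (mod 97).
Check: 72·10 = 720 = 7·97 + 41.

10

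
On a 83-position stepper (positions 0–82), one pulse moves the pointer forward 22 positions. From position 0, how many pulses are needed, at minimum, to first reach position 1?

83 = 3·22 + 17
22 = 1·17 + 5
17 = 3·5 + 2
5 = 2·2 + 1
2 = 2·1 + 0
Back-substituting gives 22·34 ≡ 1 (mod 83).

34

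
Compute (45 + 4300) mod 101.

4300 = 42·101 + 58, so 4300 mod 101 = 58.
(45 + 58) mod 101 = 2.

2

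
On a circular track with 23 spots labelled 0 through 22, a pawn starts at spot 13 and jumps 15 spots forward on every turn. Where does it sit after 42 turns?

42·15 = 630.
630 = 27·23 + 9, so 630 mod 23 = 9.
(13 + 9) mod 23 = 22.

22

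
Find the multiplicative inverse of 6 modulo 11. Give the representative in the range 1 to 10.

2

11 = 1·6 + 5
6 = 1·5 + 1
5 = 5·1 + 0
Back-substituting gives 6·2 ≡ 1 (mod 11).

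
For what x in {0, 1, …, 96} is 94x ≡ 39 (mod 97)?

84

94⁻¹ ≡ 32 (mod 97) because 94·32 = 3008 = 31·97 + 1.
Multiplying both sides by 32: x ≡ 32·39 = 1248 ≡ 84 (mod 97).
Check: 94·84 = 7896 = 81·97 + 39.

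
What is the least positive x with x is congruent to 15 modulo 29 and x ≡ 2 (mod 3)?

x ≡ 2 (mod 3) gives x ∈ {2, 5, 8, 11, 14, 17, 20, 23, …}.
The first of these with x mod 29 = 15 is 44.

44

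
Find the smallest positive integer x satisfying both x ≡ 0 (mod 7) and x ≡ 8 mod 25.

Since 25·2 ≡ 1 (mod 7), take x = 8 + 25·((0−8)·2 mod 7) = 8 + 25·5 = 133.
Check: 133 mod 7 = 0, 133 mod 25 = 8.

133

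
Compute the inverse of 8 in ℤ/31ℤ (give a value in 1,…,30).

8·4 = 32 = 1·31 + 1, so 8⁻¹ ≡ 4 (mod 31).

4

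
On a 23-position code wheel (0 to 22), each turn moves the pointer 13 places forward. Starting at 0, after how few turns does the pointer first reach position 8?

13

13⁻¹ ≡ 16 (mod 23) because 13·16 = 208 = 9·23 + 1.
Multiplying both sides by 16: x ≡ 16·8 = 128 ≡ 13 (mod 23).
Check: 13·13 = 169 = 7·23 + 8.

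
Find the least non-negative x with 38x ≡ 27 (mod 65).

The inverse of 38 mod 65 is 12 (since 38·12 = 456 ≡ 1).
So x ≡ 12·27 = 324 ≡ 64 (mod 65).
Check: 38·64 = 2432 = 37·65 + 27.

64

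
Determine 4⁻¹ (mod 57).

4·43 = 172 = 3·57 + 1, so 4⁻¹ ≡ 43 (mod 57).

43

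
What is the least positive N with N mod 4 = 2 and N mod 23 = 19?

x ≡ 2 (mod 4) gives x ∈ {2, 6, 10, 14, 18, 22, 26, 30, …}.
The first of these with x mod 23 = 19 is 42.

42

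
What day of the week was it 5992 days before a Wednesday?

Wednesday

Dividing 5992 by 7 gives quotient 856 and remainder 0.
Wednesday − 0 days → Wednesday.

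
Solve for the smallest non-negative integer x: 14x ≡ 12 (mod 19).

9

14⁻¹ ≡ 15 (mod 19) because 14·15 = 210 = 11·19 + 1.
So x ≡ 15·12 = 180 ≡ 9 (mod 19).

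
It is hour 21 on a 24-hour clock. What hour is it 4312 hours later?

13

4312 mod 24 = 16 (since 179·24 = 4296).
(21 + 16) mod 24 = 13.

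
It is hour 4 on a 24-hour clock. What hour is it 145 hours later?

5

145 mod 24 = 1 (since 6·24 = 144).
(4 + 1) mod 24 = 5.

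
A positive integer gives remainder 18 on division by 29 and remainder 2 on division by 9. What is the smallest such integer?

47

Since 9·13 ≡ 1 (mod 29), take x = 2 + 9·((18−2)·13 mod 29) = 2 + 9·5 = 47.
Check: 47 mod 29 = 18, 47 mod 9 = 2.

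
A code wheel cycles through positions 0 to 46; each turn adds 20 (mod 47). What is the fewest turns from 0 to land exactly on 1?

40

47 = 2·20 + 7
20 = 2·7 + 6
7 = 1·6 + 1
6 = 6·1 + 0
Back-substituting gives 20·40 ≡ 1 (mod 47).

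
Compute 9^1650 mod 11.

Successive squares of 9 mod 11: 9^1≡9, 9^2≡4, 9^4≡5, 9^8≡3, 9^16≡9, 9^32≡4, 9^64≡5, 9^128≡3, 9^256≡9, 9^512≡4, 9^1024≡5.
Since 1650 = 2 + 16 + 32 + 64 + 512 + 1024 in binary, 9^1650 ≡ 4·9·4·5·4·5 ≡ 1 (mod 11).

1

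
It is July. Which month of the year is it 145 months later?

145 = 12·12 + 1, so 145 mod 12 = 1.
July + 1 month → August.

August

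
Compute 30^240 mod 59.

Square-and-reduce mod 59: 30^1≡30, 30^2≡15, 30^4≡48, 30^8≡3, 30^16≡9, 30^32≡22, 30^64≡12, 30^128≡26.
Since 240 = 16 + 32 + 64 + 128 in binary, 30^240 ≡ 9·22·12·26 ≡ 3 (mod 59).

3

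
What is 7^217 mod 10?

The units digit of 7^n cycles with period 4: 7, 9, 3, 1, …
217 leaves remainder 1 on division by 4, so 7^217 ends in 7.

7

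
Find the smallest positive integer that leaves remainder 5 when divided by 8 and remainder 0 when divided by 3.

21

x ≡ 0 (mod 3) gives x ∈ {0, 3, 6, 9, 12, 15, 18, 21}.
The first of these with x mod 8 = 5 is 21.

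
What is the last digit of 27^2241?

7

The units digit of 27^n cycles with period 4: 7, 9, 3, 1, …
2241 leaves remainder 1 on division by 4, so 27^2241 ends in 7.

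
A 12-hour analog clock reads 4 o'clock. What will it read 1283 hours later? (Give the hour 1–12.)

1283 = 106·12 + 11, so 1283 mod 12 = 11.
4 + 11 → 3 on a 12-hour dial.

3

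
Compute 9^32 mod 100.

81

Square-and-reduce mod 100: 9^1≡9, 9^2≡81, 9^4≡61, 9^8≡21, 9^16≡41, 9^32≡81.
Since 32 = 32 in binary, 9^32 ≡ 81 ≡ 81 (mod 100).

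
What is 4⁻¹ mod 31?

8

31 = 7·4 + 3
4 = 1·3 + 1
3 = 3·1 + 0
Back-substituting gives 4·8 ≡ 1 (mod 31).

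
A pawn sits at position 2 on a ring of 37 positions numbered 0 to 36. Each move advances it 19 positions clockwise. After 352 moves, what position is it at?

352·19 = 6688.
6688 − 180·37 = 28, so 6688 ≡ 28 (mod 37).
(2 + 28) mod 37 = 30.

30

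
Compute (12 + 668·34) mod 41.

10

668·34 = 22712.
22712 mod 41 = 39 (since 553·41 = 22673).
(12 + 39) mod 41 = 10.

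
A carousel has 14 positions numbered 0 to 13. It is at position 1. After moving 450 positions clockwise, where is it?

450 − 32·14 = 2, so 450 ≡ 2 (mod 14).
(1 + 2) mod 14 = 3.

3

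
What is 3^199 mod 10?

Powers of 3 mod 10 repeat with period 4: 3, 9, 7, 1.
199 leaves remainder 3 on division by 4, so 3^199 ends in 7.

7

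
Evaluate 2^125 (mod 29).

14

Square-and-reduce mod 29: 2^1≡2, 2^2≡4, 2^4≡16, 2^8≡24, 2^16≡25, 2^32≡16, 2^64≡24.
Since 125 = 1 + 4 + 8 + 16 + 32 + 64 in binary, 2^125 ≡ 2·16·24·25·16·24 ≡ 14 (mod 29).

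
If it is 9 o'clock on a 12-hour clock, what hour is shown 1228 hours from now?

1228 mod 12 = 4 (since 102·12 = 1224).
9 + 4 → 1 on a 12-hour dial.

1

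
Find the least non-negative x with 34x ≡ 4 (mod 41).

The inverse of 34 mod 41 is 35 (since 34·35 = 1190 ≡ 1).
So x ≡ 35·4 = 140 ≡ 17 (mod 41).
Check: 34·17 = 578 = 14·41 + 4.

17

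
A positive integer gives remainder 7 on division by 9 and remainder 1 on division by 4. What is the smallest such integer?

x ≡ 1 (mod 4) gives x ∈ {1, 5, 9, 13, 17, 21, 25}.
The first of these with x mod 9 = 7 is 25.

25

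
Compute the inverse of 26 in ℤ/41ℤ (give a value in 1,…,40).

30

26·30 = 780 = 19·41 + 1, so 26⁻¹ ≡ 30 (mod 41).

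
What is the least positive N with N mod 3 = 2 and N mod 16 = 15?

Since 16·1 ≡ 1 (mod 3), take x = 15 + 16·((2−15)·1 mod 3) = 15 + 16·2 = 47.
Check: 47 mod 3 = 2, 47 mod 16 = 15.

47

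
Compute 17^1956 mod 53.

44

Square-and-reduce mod 53: 17^1≡17, 17^2≡24, 17^4≡46, 17^8≡49, 17^16≡16, 17^32≡44, 17^64≡28, 17^128≡42, 17^256≡15, 17^512≡13, 17^1024≡10.
Since 1956 = 4 + 32 + 128 + 256 + 512 + 1024 in binary, 17^1956 ≡ 46·44·42·15·13·10 ≡ 44 (mod 53).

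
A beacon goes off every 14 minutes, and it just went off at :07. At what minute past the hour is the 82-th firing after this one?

15

82·14 = 1148.
1148 mod 60 = 8 (since 19·60 = 1140).
(7 + 8) mod 60 = 15.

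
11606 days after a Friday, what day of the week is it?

11606 = 1658·7 + 0, so 11606 mod 7 = 0.
Friday + 0 days → Friday.

Friday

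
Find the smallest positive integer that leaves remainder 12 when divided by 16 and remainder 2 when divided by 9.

Since 9·9 ≡ 1 (mod 16), take x = 2 + 9·((12−2)·9 mod 16) = 2 + 9·10 = 92.
Check: 92 mod 16 = 12, 92 mod 9 = 2.

92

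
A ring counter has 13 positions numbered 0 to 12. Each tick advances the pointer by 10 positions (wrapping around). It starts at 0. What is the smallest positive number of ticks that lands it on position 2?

10⁻¹ ≡ 4 (mod 13) because 10·4 = 40 = 3·13 + 1.
So x ≡ 4·2 = 8 ≡ 8 (mod 13).
Check: 10·8 = 80 = 6·13 + 2.

8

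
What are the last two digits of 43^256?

By repeated squaring mod 100: 43^1≡43, 43^2≡49, 43^4≡1, 43^8≡1, 43^16≡1, 43^32≡1, 43^64≡1, 43^128≡1, 43^256≡1.
Since 256 = 256 in binary, 43^256 ≡ 1 ≡ 1 (mod 100).

01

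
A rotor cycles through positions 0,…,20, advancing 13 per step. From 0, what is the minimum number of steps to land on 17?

13⁻¹ ≡ 13 (mod 21) because 13·13 = 169 = 8·21 + 1.
So x ≡ 13·17 = 221 ≡ 11 (mod 21).
Check: 13·11 = 143 = 6·21 + 17.

11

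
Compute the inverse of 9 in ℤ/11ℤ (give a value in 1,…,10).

5

9·5 = 45 = 4·11 + 1, so 9⁻¹ ≡ 5 (mod 11).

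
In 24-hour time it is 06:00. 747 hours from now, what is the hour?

9

747 = 31·24 + 3, so 747 mod 24 = 3.
(6 + 3) mod 24 = 9.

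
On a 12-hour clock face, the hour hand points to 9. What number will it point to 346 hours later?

7

346 − 28·12 = 10, so 346 ≡ 10 (mod 12).
9 + 10 → 7 on a 12-hour dial.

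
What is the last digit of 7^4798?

The units digit of 7^n cycles with period 4: 7, 9, 3, 1, …
4798 leaves remainder 2 on division by 4, so 7^4798 ends in 9.

9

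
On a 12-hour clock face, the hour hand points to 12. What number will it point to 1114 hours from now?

1114 − 92·12 = 10, so 1114 ≡ 10 (mod 12).
12 + 10 → 10 on a 12-hour dial.

10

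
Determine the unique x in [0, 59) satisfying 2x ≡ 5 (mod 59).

The inverse of 2 mod 59 is 30 (since 2·30 = 60 ≡ 1).
So x ≡ 30·5 = 150 ≡ 32 (mod 59).
Check: 2·32 = 64 = 1·59 + 5.

32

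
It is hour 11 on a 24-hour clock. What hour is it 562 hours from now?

21

562 = 23·24 + 10, so 562 mod 24 = 10.
(11 + 10) mod 24 = 21.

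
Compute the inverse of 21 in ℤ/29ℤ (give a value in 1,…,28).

29 = 1·21 + 8
21 = 2·8 + 5
8 = 1·5 + 3
5 = 1·3 + 2
3 = 1·2 + 1
2 = 2·1 + 0
Back-substituting gives 21·18 ≡ 1 (mod 29).

18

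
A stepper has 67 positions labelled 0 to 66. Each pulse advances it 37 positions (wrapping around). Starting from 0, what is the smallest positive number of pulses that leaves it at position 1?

37·29 = 1073 = 16·67 + 1, so 37⁻¹ ≡ 29 (mod 67).

29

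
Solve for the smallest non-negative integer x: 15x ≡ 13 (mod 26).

13

The inverse of 15 mod 26 is 7 (since 15·7 = 105 ≡ 1).
So x ≡ 7·13 = 91 ≡ 13 (mod 26).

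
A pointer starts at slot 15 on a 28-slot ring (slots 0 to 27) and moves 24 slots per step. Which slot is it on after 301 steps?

301·24 = 7224.
7224 mod 28 = 0 (since 258·28 = 7224).
(15 + 0) mod 28 = 15.

15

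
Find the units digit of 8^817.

8

Last digits of 8^n: 8, 4, 2, 6 (period 4).
817 leaves remainder 1 on division by 4, so 8^817 ends in 8.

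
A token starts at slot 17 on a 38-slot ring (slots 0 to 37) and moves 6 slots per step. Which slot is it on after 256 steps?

256·6 = 1536.
1536 − 40·38 = 16, so 1536 ≡ 16 (mod 38).
(17 + 16) mod 38 = 33.

33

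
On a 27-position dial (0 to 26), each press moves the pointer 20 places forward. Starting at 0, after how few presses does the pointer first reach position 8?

The inverse of 20 mod 27 is 23 (since 20·23 = 460 ≡ 1).
So x ≡ 23·8 = 184 ≡ 22 (mod 27).

22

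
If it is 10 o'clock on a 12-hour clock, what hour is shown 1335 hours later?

1

1335 mod 12 = 3 (since 111·12 = 1332).
10 + 3 → 1 on a 12-hour dial.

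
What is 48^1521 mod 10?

8

Powers of 8 mod 10 repeat with period 4: 8, 4, 2, 6.
1521 leaves remainder 1 on division by 4, so 48^1521 ends in 8.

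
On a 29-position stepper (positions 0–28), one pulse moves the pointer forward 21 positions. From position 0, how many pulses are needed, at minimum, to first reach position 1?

18

29 = 1·21 + 8
21 = 2·8 + 5
8 = 1·5 + 3
5 = 1·3 + 2
3 = 1·2 + 1
2 = 2·1 + 0
Back-substituting gives 21·18 ≡ 1 (mod 29).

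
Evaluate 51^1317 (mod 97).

Square-and-reduce mod 97: 51^1≡51, 51^2≡79, 51^4≡33, 51^8≡22, 51^16≡96, 51^32≡1, 51^64≡1, 51^128≡1, 51^256≡1, 51^512≡1, 51^1024≡1.
1317 = 1 + 4 + 32 + 256 + 1024, so 51^1317 ≡ 51·33·1·1·1 ≡ 34 (mod 97).

34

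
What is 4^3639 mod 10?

Powers of 4 mod 10 repeat with period 2: 4, 6.
3639 mod 2 = 1, so the last digit matches 4^1 = 4.

4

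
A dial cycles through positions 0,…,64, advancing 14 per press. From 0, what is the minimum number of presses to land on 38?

The inverse of 14 mod 65 is 14 (since 14·14 = 196 ≡ 1).
So x ≡ 14·38 = 532 ≡ 12 (mod 65).
Check: 14·12 = 168 = 2·65 + 38.

12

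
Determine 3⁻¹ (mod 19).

19 = 6·3 + 1
3 = 3·1 + 0
Back-substituting gives 3·13 ≡ 1 (mod 19).

13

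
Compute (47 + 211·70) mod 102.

27

211·70 = 14770.
Dividing 14770 by 102 gives quotient 144 and remainder 82.
(47 + 82) mod 102 = 27.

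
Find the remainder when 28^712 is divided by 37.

By repeated squaring mod 37: 28^1≡28, 28^2≡7, 28^4≡12, 28^8≡33, 28^16≡16, 28^32≡34, 28^64≡9, 28^128≡7, 28^256≡12, 28^512≡33.
Since 712 = 8 + 64 + 128 + 512 in binary, 28^712 ≡ 33·9·7·33 ≡ 9 (mod 37).

9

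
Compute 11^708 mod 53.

Successive squares of 11 mod 53: 11^1≡11, 11^2≡15, 11^4≡13, 11^8≡10, 11^16≡47, 11^32≡36, 11^64≡24, 11^128≡46, 11^256≡49, 11^512≡16.
708 = 4 + 64 + 128 + 512, so 11^708 ≡ 13·24·46·16 ≡ 36 (mod 53).

36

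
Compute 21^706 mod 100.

21

By repeated squaring mod 100: 21^1≡21, 21^2≡41, 21^4≡81, 21^8≡61, 21^16≡21, 21^32≡41, 21^64≡81, 21^128≡61, 21^256≡21, 21^512≡41.
706 = 2 + 64 + 128 + 512, so 21^706 ≡ 41·81·61·41 ≡ 21 (mod 100).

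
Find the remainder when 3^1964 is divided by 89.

44

Square-and-reduce mod 89: 3^1≡3, 3^2≡9, 3^4≡81, 3^8≡64, 3^16≡2, 3^32≡4, 3^64≡16, 3^128≡78, 3^256≡32, 3^512≡45, 3^1024≡67.
Since 1964 = 4 + 8 + 32 + 128 + 256 + 512 + 1024 in binary, 3^1964 ≡ 81·64·4·78·32·45·67 ≡ 44 (mod 89).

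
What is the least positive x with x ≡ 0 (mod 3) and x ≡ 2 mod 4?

Since 4·1 ≡ 1 (mod 3), take x = 2 + 4·((0−2)·1 mod 3) = 2 + 4·1 = 6.
Check: 6 mod 3 = 0, 6 mod 4 = 2.

6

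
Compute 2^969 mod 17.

2

Square-and-reduce mod 17: 2^1≡2, 2^2≡4, 2^4≡16, 2^8≡1, 2^16≡1, 2^32≡1, 2^64≡1, 2^128≡1, 2^256≡1, 2^512≡1.
969 = 1 + 8 + 64 + 128 + 256 + 512, so 2^969 ≡ 2·1·1·1·1·1 ≡ 2 (mod 17).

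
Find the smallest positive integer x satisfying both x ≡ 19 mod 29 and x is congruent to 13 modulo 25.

338

x ≡ 13 (mod 25) gives x ∈ {13, 38, 63, 88, 113, 138, 163, 188, …}.
The first of these with x mod 29 = 19 is 338.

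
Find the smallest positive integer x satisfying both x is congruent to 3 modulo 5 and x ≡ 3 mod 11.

3

Since 11·1 ≡ 1 (mod 5), take x = 3 + 11·((3−3)·1 mod 5) = 3 + 11·0 = 3.
Check: 3 mod 5 = 3, 3 mod 11 = 3.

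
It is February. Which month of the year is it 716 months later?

Dividing 716 by 12 gives quotient 59 and remainder 8.
February + 8 months → October.

October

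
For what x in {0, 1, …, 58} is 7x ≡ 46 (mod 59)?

15

7⁻¹ ≡ 17 (mod 59) because 7·17 = 119 = 2·59 + 1.
So x ≡ 17·46 = 782 ≡ 15 (mod 59).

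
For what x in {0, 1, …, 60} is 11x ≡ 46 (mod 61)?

The inverse of 11 mod 61 is 50 (since 11·50 = 550 ≡ 1).
So x ≡ 50·46 = 2300 ≡ 43 (mod 61).

43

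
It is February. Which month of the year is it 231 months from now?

May

Dividing 231 by 12 gives quotient 19 and remainder 3.
February + 3 months → May.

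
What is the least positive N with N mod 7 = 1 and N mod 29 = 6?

64

x ≡ 1 (mod 7) gives x ∈ {1, 8, 15, 22, 29, 36, 43, 50, …}.
The first of these with x mod 29 = 6 is 64.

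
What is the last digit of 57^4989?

Powers of 7 mod 10 repeat with period 4: 7, 9, 3, 1.
4989 leaves remainder 1 on division by 4, so 57^4989 ends in 7.

7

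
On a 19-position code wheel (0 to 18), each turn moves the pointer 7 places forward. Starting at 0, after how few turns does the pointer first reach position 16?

5

7⁻¹ ≡ 11 (mod 19) because 7·11 = 77 = 4·19 + 1.
Multiplying both sides by 11: x ≡ 11·16 = 176 ≡ 5 (mod 19).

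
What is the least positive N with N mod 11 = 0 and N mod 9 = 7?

88

Since 9·5 ≡ 1 (mod 11), take x = 7 + 9·((0−7)·5 mod 11) = 7 + 9·9 = 88.
Check: 88 mod 11 = 0, 88 mod 9 = 7.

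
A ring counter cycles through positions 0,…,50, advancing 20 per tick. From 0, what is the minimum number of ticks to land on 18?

20⁻¹ ≡ 23 (mod 51) because 20·23 = 460 = 9·51 + 1.
Multiplying both sides by 23: x ≡ 23·18 = 414 ≡ 6 (mod 51).

6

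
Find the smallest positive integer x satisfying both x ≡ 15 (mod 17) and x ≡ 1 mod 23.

x ≡ 15 (mod 17) gives x ∈ {15, 32, 49, 66, 83, 100, 117, 134, …}.
The first of these with x mod 23 = 1 is 185.

185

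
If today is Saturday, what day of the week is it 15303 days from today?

Sunday

Dividing 15303 by 7 gives quotient 2186 and remainder 1.
Saturday + 1 day → Sunday.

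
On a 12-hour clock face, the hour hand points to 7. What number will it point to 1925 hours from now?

12

Dividing 1925 by 12 gives quotient 160 and remainder 5.
7 + 5 → 12 on a 12-hour dial.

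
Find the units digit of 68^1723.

Last digits of 8^n: 8, 4, 2, 6 (period 4).
1723 mod 4 = 3, so the last digit matches 8^3 = 2.

2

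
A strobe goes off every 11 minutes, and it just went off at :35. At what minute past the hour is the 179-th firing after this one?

24

179·11 = 1969.
Dividing 1969 by 60 gives quotient 32 and remainder 49.
(35 + 49) mod 60 = 24.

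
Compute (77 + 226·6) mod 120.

226·6 = 1356.
1356 = 11·120 + 36, so 1356 mod 120 = 36.
(77 + 36) mod 120 = 113.

113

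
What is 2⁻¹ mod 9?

9 = 4·2 + 1
2 = 2·1 + 0
Back-substituting gives 2·5 ≡ 1 (mod 9).

5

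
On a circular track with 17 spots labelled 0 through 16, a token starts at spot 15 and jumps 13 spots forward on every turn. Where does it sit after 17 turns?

17·13 = 221.
221 = 13·17 + 0, so 221 mod 17 = 0.
(15 + 0) mod 17 = 15.

15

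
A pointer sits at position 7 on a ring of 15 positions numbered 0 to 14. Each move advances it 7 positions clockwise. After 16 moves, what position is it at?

14

16·7 = 112.
112 − 7·15 = 7, so 112 ≡ 7 (mod 15).
(7 + 7) mod 15 = 14.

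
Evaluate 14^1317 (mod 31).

By repeated squaring mod 31: 14^1≡14, 14^2≡10, 14^4≡7, 14^8≡18, 14^16≡14, 14^32≡10, 14^64≡7, 14^128≡18, 14^256≡14, 14^512≡10, 14^1024≡7.
Since 1317 = 1 + 4 + 32 + 256 + 1024 in binary, 14^1317 ≡ 14·7·10·14·7 ≡ 2 (mod 31).

2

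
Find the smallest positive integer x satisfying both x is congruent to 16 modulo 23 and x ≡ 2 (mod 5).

62

x ≡ 2 (mod 5) gives x ∈ {2, 7, 12, 17, 22, 27, 32, 37, …}.
The first of these with x mod 23 = 16 is 62.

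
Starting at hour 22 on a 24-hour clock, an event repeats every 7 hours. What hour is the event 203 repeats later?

3

203·7 = 1421.
1421 = 59·24 + 5, so 1421 mod 24 = 5.
(22 + 5) mod 24 = 3.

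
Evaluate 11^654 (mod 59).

12

Successive squares of 11 mod 59: 11^1≡11, 11^2≡3, 11^4≡9, 11^8≡22, 11^16≡12, 11^32≡26, 11^64≡27, 11^128≡21, 11^256≡28, 11^512≡17.
Since 654 = 2 + 4 + 8 + 128 + 512 in binary, 11^654 ≡ 3·9·22·21·17 ≡ 12 (mod 59).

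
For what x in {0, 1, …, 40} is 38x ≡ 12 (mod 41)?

37

38⁻¹ ≡ 27 (mod 41) because 38·27 = 1026 = 25·41 + 1.
Multiplying both sides by 27: x ≡ 27·12 = 324 ≡ 37 (mod 41).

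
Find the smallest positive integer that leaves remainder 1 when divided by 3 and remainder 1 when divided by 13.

x ≡ 1 (mod 3) gives x ∈ {1}.
The first of these with x mod 13 = 1 is 1.

1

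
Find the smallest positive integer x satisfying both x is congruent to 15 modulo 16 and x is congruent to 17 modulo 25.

Since 25·9 ≡ 1 (mod 16), take x = 17 + 25·((15−17)·9 mod 16) = 17 + 25·14 = 367.
Check: 367 mod 16 = 15, 367 mod 25 = 17.

367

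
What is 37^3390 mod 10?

9

The units digit of 37^n cycles with period 4: 7, 9, 3, 1, …
3390 mod 4 = 2, so the last digit matches 7^2 = 9.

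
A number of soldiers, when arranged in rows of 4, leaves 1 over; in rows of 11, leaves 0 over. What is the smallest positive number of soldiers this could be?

33

Since 11·3 ≡ 1 (mod 4), take x = 0 + 11·((1−0)·3 mod 4) = 0 + 11·3 = 33.
Check: 33 mod 4 = 1, 33 mod 11 = 0.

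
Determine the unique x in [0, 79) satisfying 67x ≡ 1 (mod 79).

46

67⁻¹ ≡ 46 (mod 79) because 67·46 = 3082 = 39·79 + 1.
So x ≡ 46·1 = 46 ≡ 46 (mod 79).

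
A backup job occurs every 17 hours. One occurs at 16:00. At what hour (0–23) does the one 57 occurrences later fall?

1

57·17 = 969.
969 = 40·24 + 9, so 969 mod 24 = 9.
(16 + 9) mod 24 = 1.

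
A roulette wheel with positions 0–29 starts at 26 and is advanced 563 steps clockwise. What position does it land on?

563 = 18·30 + 23, so 563 mod 30 = 23.
(26 + 23) mod 30 = 19.

19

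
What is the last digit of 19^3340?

The units digit of 19^n cycles with period 2: 9, 1, …
3340 leaves remainder 0 on division by 2, so 19^3340 ends in 1.

1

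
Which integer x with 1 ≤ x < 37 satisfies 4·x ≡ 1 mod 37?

4·28 = 112 = 3·37 + 1, so 4⁻¹ ≡ 28 (mod 37).

28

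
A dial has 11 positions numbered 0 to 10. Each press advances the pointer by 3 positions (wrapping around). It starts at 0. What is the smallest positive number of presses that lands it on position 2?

The inverse of 3 mod 11 is 4 (since 3·4 = 12 ≡ 1).
Multiplying both sides by 4: x ≡ 4·2 = 8 ≡ 8 (mod 11).
Check: 3·8 = 24 = 2·11 + 2.

8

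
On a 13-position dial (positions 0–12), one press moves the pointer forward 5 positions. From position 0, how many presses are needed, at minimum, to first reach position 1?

8

13 = 2·5 + 3
5 = 1·3 + 2
3 = 1·2 + 1
2 = 2·1 + 0
Back-substituting gives 5·8 ≡ 1 (mod 13).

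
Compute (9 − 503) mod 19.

0

Dividing 503 by 19 gives quotient 26 and remainder 9.
(9 − 9) mod 19 = 0.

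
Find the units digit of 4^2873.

Powers of 4 mod 10 repeat with period 2: 4, 6.
2873 mod 2 = 1, so the last digit matches 4^1 = 4.

4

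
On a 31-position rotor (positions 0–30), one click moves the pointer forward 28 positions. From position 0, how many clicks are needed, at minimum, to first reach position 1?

28·10 = 280 = 9·31 + 1, so 28⁻¹ ≡ 10 (mod 31).

10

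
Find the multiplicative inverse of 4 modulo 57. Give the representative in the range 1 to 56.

57 = 14·4 + 1
4 = 4·1 + 0
Back-substituting gives 4·43 ≡ 1 (mod 57).

43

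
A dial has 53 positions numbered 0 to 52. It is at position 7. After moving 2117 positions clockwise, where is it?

4

2117 − 39·53 = 50, so 2117 ≡ 50 (mod 53).
(7 + 50) mod 53 = 4.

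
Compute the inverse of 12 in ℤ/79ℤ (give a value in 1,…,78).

12·33 = 396 = 5·79 + 1, so 12⁻¹ ≡ 33 (mod 79).

33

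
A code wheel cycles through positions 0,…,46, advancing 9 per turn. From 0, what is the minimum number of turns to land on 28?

9⁻¹ ≡ 21 (mod 47) because 9·21 = 189 = 4·47 + 1.
So x ≡ 21·28 = 588 ≡ 24 (mod 47).
Check: 9·24 = 216 = 4·47 + 28.

24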